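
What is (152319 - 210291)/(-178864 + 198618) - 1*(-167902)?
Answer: 1658339068/9877 ≈ 1.6790e+5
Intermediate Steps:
(152319 - 210291)/(-178864 + 198618) - 1*(-167902) = -57972/19754 + 167902 = -57972*1/19754 + 167902 = -28986/9877 + 167902 = 1658339068/9877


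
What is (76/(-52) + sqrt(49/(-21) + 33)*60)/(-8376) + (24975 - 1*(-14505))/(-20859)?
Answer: -1432833973/757098264 - 5*sqrt(69)/1047 ≈ -1.9322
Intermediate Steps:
(76/(-52) + sqrt(49/(-21) + 33)*60)/(-8376) + (24975 - 1*(-14505))/(-20859) = (76*(-1/52) + sqrt(49*(-1/21) + 33)*60)*(-1/8376) + (24975 + 14505)*(-1/20859) = (-19/13 + sqrt(-7/3 + 33)*60)*(-1/8376) + 39480*(-1/20859) = (-19/13 + sqrt(92/3)*60)*(-1/8376) - 13160/6953 = (-19/13 + (2*sqrt(69)/3)*60)*(-1/8376) - 13160/6953 = (-19/13 + 40*sqrt(69))*(-1/8376) - 13160/6953 = (19/108888 - 5*sqrt(69)/1047) - 13160/6953 = -1432833973/757098264 - 5*sqrt(69)/1047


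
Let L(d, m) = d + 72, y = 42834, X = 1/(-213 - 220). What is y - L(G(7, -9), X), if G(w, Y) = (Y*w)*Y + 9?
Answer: 42186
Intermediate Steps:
X = -1/433 (X = 1/(-433) = -1/433 ≈ -0.0023095)
G(w, Y) = 9 + w*Y² (G(w, Y) = w*Y² + 9 = 9 + w*Y²)
L(d, m) = 72 + d
y - L(G(7, -9), X) = 42834 - (72 + (9 + 7*(-9)²)) = 42834 - (72 + (9 + 7*81)) = 42834 - (72 + (9 + 567)) = 42834 - (72 + 576) = 42834 - 1*648 = 42834 - 648 = 42186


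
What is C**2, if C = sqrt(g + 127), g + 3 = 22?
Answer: 146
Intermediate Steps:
g = 19 (g = -3 + 22 = 19)
C = sqrt(146) (C = sqrt(19 + 127) = sqrt(146) ≈ 12.083)
C**2 = (sqrt(146))**2 = 146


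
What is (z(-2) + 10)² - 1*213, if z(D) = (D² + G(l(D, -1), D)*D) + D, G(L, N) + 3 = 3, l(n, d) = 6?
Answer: -69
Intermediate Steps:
G(L, N) = 0 (G(L, N) = -3 + 3 = 0)
z(D) = D + D² (z(D) = (D² + 0*D) + D = (D² + 0) + D = D² + D = D + D²)
(z(-2) + 10)² - 1*213 = (-2*(1 - 2) + 10)² - 1*213 = (-2*(-1) + 10)² - 213 = (2 + 10)² - 213 = 12² - 213 = 144 - 213 = -69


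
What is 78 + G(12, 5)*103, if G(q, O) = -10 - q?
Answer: -2188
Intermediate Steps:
78 + G(12, 5)*103 = 78 + (-10 - 1*12)*103 = 78 + (-10 - 12)*103 = 78 - 22*103 = 78 - 2266 = -2188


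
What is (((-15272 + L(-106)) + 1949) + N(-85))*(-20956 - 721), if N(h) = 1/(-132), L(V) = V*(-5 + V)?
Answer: 4455165425/132 ≈ 3.3751e+7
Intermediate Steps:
N(h) = -1/132
(((-15272 + L(-106)) + 1949) + N(-85))*(-20956 - 721) = (((-15272 - 106*(-5 - 106)) + 1949) - 1/132)*(-20956 - 721) = (((-15272 - 106*(-111)) + 1949) - 1/132)*(-21677) = (((-15272 + 11766) + 1949) - 1/132)*(-21677) = ((-3506 + 1949) - 1/132)*(-21677) = (-1557 - 1/132)*(-21677) = -205525/132*(-21677) = 4455165425/132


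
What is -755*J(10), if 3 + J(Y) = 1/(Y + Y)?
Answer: 8909/4 ≈ 2227.3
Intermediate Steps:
J(Y) = -3 + 1/(2*Y) (J(Y) = -3 + 1/(Y + Y) = -3 + 1/(2*Y))
-755*J(10) = -755*(-3 + (½)/10) = -755*(-3 + (½)*(⅒)) = -755*(-3 + 1/20) = -755*(-59/20) = 8909/4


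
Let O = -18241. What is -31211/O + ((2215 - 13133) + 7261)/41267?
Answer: 42113000/25956943 ≈ 1.6224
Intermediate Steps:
-31211/O + ((2215 - 13133) + 7261)/41267 = -31211/(-18241) + ((2215 - 13133) + 7261)/41267 = -31211*(-1/18241) + (-10918 + 7261)*(1/41267) = 31211/18241 - 3657*1/41267 = 31211/18241 - 3657/41267 = 42113000/25956943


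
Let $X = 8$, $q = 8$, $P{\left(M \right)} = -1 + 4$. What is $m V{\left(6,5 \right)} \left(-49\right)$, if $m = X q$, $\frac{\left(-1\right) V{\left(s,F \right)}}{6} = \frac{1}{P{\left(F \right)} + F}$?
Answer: $2352$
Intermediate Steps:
$P{\left(M \right)} = 3$
$V{\left(s,F \right)} = - \frac{6}{3 + F}$
$m = 64$ ($m = 8 \cdot 8 = 64$)
$m V{\left(6,5 \right)} \left(-49\right) = 64 \left(- \frac{6}{3 + 5}\right) \left(-49\right) = 64 \left(- \frac{6}{8}\right) \left(-49\right) = 64 \left(\left(-6\right) \frac{1}{8}\right) \left(-49\right) = 64 \left(- \frac{3}{4}\right) \left(-49\right) = \left(-48\right) \left(-49\right) = 2352$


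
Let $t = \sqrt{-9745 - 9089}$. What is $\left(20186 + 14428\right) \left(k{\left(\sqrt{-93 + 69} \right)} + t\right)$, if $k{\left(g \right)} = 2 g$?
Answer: $34614 i \left(\sqrt{18834} + 4 \sqrt{6}\right) \approx 5.0895 \cdot 10^{6} i$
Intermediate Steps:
$t = i \sqrt{18834}$ ($t = \sqrt{-18834} = i \sqrt{18834} \approx 137.24 i$)
$\left(20186 + 14428\right) \left(k{\left(\sqrt{-93 + 69} \right)} + t\right) = \left(20186 + 14428\right) \left(2 \sqrt{-93 + 69} + i \sqrt{18834}\right) = 34614 \left(2 \sqrt{-24} + i \sqrt{18834}\right) = 34614 \left(2 \cdot 2 i \sqrt{6} + i \sqrt{18834}\right) = 34614 \left(4 i \sqrt{6} + i \sqrt{18834}\right) = 34614 \left(i \sqrt{18834} + 4 i \sqrt{6}\right) = 34614 i \sqrt{18834} + 138456 i \sqrt{6}$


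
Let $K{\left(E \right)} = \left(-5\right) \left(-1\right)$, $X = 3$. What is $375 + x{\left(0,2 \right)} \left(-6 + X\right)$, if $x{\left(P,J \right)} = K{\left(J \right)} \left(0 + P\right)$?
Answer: $375$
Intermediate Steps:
$K{\left(E \right)} = 5$
$x{\left(P,J \right)} = 5 P$ ($x{\left(P,J \right)} = 5 \left(0 + P\right) = 5 P$)
$375 + x{\left(0,2 \right)} \left(-6 + X\right) = 375 + 5 \cdot 0 \left(-6 + 3\right) = 375 + 0 \left(-3\right) = 375 + 0 = 375$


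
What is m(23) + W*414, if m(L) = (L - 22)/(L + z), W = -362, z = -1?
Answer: -3297095/22 ≈ -1.4987e+5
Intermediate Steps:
m(L) = (-22 + L)/(-1 + L) (m(L) = (L - 22)/(L - 1) = (-22 + L)/(-1 + L))
m(23) + W*414 = (-22 + 23)/(-1 + 23) - 362*414 = 1/22 - 149868 = -3297095/22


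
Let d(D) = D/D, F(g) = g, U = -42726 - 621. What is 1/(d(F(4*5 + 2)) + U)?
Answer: -1/43346 ≈ -2.3070e-5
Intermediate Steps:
U = -43347
d(D) = 1
1/(d(F(4*5 + 2)) + U) = 1/(1 - 43347) = 1/(-43346) = -1/43346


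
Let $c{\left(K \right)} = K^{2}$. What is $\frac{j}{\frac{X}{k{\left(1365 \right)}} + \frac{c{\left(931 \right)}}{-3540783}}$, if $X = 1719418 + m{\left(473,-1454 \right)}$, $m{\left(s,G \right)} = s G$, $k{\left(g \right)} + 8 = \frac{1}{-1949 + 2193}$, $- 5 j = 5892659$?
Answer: $\frac{2142467732116113}{234557699098385} \approx 9.1341$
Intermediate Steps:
$j = - \frac{5892659}{5}$ ($j = \left(- \frac{1}{5}\right) 5892659 = - \frac{5892659}{5} \approx -1.1785 \cdot 10^{6}$)
$k{\left(g \right)} = - \frac{1951}{244}$ ($k{\left(g \right)} = -8 + \frac{1}{-1949 + 2193} = -8 + \frac{1}{244} = - \frac{1951}{244}$)
$m{\left(s,G \right)} = G s$
$X = 1031676$ ($X = 1719418 - 687742 = 1031676$)
$\frac{j}{\frac{X}{k{\left(1365 \right)}} + \frac{c{\left(931 \right)}}{-3540783}} = - \frac{5892659}{5 \left(\frac{1031676}{- \frac{1951}{244}} + \frac{931^{2}}{-3540783}\right)} = - \frac{5892659}{5 \left(1031676 \left(- \frac{244}{1951}\right) + 866761 \left(- \frac{1}{3540783}\right)\right)} = - \frac{5892659}{5 \left(- \frac{251728944}{1951} - \frac{45619}{186357}\right)} = - \frac{5892659}{5 \left(- \frac{46911539819677}{363582507}\right)} = \left(- \frac{5892659}{5}\right) \left(- \frac{363582507}{46911539819677}\right) = \frac{2142467732116113}{234557699098385}$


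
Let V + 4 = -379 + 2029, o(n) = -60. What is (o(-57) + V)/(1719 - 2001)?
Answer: -793/141 ≈ -5.6241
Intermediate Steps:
V = 1646 (V = -4 + (-379 + 2029) = -4 + 1650 = 1646)
(o(-57) + V)/(1719 - 2001) = (-60 + 1646)/(1719 - 2001) = 1586/(-282) = 1586*(-1/282) = -793/141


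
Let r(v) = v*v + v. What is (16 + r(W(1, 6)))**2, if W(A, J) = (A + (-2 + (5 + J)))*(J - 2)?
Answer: 2742336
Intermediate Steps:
W(A, J) = (-2 + J)*(3 + A + J) (W(A, J) = (A + (3 + J))*(-2 + J) = (3 + A + J)*(-2 + J) = (-2 + J)*(3 + A + J))
r(v) = v + v**2 (r(v) = v**2 + v = v + v**2)
(16 + r(W(1, 6)))**2 = (16 + (-6 + 6 + 6**2 - 2*1 + 1*6)*(1 + (-6 + 6 + 6**2 - 2*1 + 1*6)))**2 = (16 + (-6 + 6 + 36 - 2 + 6)*(1 + (-6 + 6 + 36 - 2 + 6)))**2 = (16 + 40*(1 + 40))**2 = (16 + 40*41)**2 = (16 + 1640)**2 = 1656**2 = 2742336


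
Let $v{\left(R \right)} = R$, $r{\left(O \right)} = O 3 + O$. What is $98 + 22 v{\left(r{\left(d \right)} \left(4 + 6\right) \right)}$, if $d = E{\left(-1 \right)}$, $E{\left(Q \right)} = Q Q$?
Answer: $978$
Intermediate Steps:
$E{\left(Q \right)} = Q^{2}$
$d = 1$ ($d = \left(-1\right)^{2} = 1$)
$r{\left(O \right)} = 4 O$ ($r{\left(O \right)} = 3 O + O = 4 O$)
$98 + 22 v{\left(r{\left(d \right)} \left(4 + 6\right) \right)} = 98 + 22 \cdot 4 \cdot 1 \left(4 + 6\right) = 98 + 22 \cdot 4 \cdot 10 = 98 + 22 \cdot 40 = 98 + 880 = 978$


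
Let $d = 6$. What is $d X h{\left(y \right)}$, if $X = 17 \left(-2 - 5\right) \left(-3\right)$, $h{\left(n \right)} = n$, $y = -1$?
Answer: $-2142$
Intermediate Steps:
$X = 357$ ($X = 17 \left(\left(-7\right) \left(-3\right)\right) = 17 \cdot 21 = 357$)
$d X h{\left(y \right)} = 6 \cdot 357 \left(-1\right) = 2142 \left(-1\right) = -2142$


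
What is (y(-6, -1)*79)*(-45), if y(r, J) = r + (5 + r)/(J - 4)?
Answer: 20619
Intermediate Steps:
y(r, J) = r + (5 + r)/(-4 + J)
(y(-6, -1)*79)*(-45) = (((5 - 3*(-6) - 1*(-6))/(-4 - 1))*79)*(-45) = (((5 + 18 + 6)/(-5))*79)*(-45) = (-⅕*29*79)*(-45) = -29/5*79*(-45) = -2291/5*(-45) = 20619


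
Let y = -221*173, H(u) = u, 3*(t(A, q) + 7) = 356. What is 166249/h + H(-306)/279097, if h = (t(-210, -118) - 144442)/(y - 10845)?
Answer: 525507550363812/9295883779 ≈ 56531.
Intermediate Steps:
t(A, q) = 335/3 (t(A, q) = -7 + (⅓)*356 = -7 + 356/3 = 335/3)
y = -38233
h = 432991/147234 (h = (335/3 - 144442)/(-38233 - 10845) = -432991/3/(-49078) = -432991/3*(-1/49078) = 432991/147234 ≈ 2.9408)
166249/h + H(-306)/279097 = 166249/(432991/147234) - 306/279097 = 166249*(147234/432991) - 306*1/279097 = 24477505266/432991 - 306/279097 = 525507550363812/9295883779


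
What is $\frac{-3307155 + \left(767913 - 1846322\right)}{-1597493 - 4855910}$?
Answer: $\frac{4385564}{6453403} \approx 0.67957$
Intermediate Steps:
$\frac{-3307155 + \left(767913 - 1846322\right)}{-1597493 - 4855910} = \frac{-3307155 - 1078409}{-6453403} = \left(-4385564\right) \left(- \frac{1}{6453403}\right) = \frac{4385564}{6453403}$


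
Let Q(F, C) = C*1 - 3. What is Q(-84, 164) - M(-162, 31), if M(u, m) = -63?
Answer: 224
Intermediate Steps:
Q(F, C) = -3 + C (Q(F, C) = C - 3 = -3 + C)
Q(-84, 164) - M(-162, 31) = (-3 + 164) - 1*(-63) = 161 + 63 = 224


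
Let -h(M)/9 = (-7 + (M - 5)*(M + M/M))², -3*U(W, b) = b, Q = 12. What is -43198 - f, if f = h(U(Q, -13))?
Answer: -379757/9 ≈ -42195.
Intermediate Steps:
U(W, b) = -b/3
h(M) = -9*(-7 + (1 + M)*(-5 + M))² (h(M) = -9*(-7 + (M - 5)*(M + M/M))² = -9*(-7 + (-5 + M)*(M + 1))² = -9*(-7 + (-5 + M)*(1 + M))² = -9*(-7 + (1 + M)*(-5 + M))²)
f = -9025/9 (f = -9*(12 - (-⅓*(-13))² + 4*(-⅓*(-13)))² = -9*(12 - (13/3)² + 4*(13/3))² = -9*(12 - 1*169/9 + 52/3)² = -9*(12 - 169/9 + 52/3)² = -9*(95/9)² = -9*9025/81 = -9025/9 ≈ -1002.8)
-43198 - f = -43198 - 1*(-9025/9) = -43198 + 9025/9 = -379757/9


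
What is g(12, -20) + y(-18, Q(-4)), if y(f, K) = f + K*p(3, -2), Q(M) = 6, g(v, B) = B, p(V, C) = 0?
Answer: -38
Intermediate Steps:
y(f, K) = f (y(f, K) = f + K*0 = f + 0 = f)
g(12, -20) + y(-18, Q(-4)) = -20 - 18 = -38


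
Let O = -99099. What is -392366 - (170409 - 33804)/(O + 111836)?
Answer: -4997702347/12737 ≈ -3.9238e+5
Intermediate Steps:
-392366 - (170409 - 33804)/(O + 111836) = -392366 - (170409 - 33804)/(-99099 + 111836) = -392366 - 136605/12737 = -4997702347/12737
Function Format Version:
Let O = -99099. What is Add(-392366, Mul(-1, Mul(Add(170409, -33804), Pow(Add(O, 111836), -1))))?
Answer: Rational(-4997702347, 12737) ≈ -3.9238e+5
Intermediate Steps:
Add(-392366, Mul(-1, Mul(Add(170409, -33804), Pow(Add(O, 111836), -1)))) = Add(-392366, Mul(-1, Mul(Add(170409, -33804), Pow(Add(-99099, 111836), -1)))) = Add(-392366, Mul(-1, Mul(136605, Pow(12737, -1)))) = Add(-392366, Mul(-1, Mul(136605, Rational(1, 12737)))) = Add(-392366, Mul(-1, Rational(136605, 12737))) = Add(-392366, Rational(-136605, 12737)) = Rational(-4997702347, 12737)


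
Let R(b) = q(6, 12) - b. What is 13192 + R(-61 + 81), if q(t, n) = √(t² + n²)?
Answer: 13172 + 6*√5 ≈ 13185.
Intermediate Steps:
q(t, n) = √(n² + t²)
R(b) = -b + 6*√5 (R(b) = √(12² + 6²) - b = √(144 + 36) - b = √180 - b = 6*√5 - b = -b + 6*√5)
13192 + R(-61 + 81) = 13192 + (-(-61 + 81) + 6*√5) = 13192 + (-1*20 + 6*√5) = 13192 + (-20 + 6*√5) = 13172 + 6*√5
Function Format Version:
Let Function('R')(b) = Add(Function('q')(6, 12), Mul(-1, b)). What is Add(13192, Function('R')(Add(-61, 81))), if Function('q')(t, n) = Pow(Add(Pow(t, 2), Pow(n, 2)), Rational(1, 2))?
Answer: Add(13172, Mul(6, Pow(5, Rational(1, 2)))) ≈ 13185.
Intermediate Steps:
Function('q')(t, n) = Pow(Add(Pow(n, 2), Pow(t, 2)), Rational(1, 2))
Function('R')(b) = Add(Mul(-1, b), Mul(6, Pow(5, Rational(1, 2)))) (Function('R')(b) = Add(Pow(Add(Pow(12, 2), Pow(6, 2)), Rational(1, 2)), Mul(-1, b)) = Add(Pow(Add(144, 36), Rational(1, 2)), Mul(-1, b)) = Add(Pow(180, Rational(1, 2)), Mul(-1, b)) = Add(Mul(6, Pow(5, Rational(1, 2))), Mul(-1, b)) = Add(Mul(-1, b), Mul(6, Pow(5, Rational(1, 2)))))
Add(13192, Function('R')(Add(-61, 81))) = Add(13192, Add(Mul(-1, Add(-61, 81)), Mul(6, Pow(5, Rational(1, 2))))) = Add(13192, Add(Mul(-1, 20), Mul(6, Pow(5, Rational(1, 2))))) = Add(13192, Add(-20, Mul(6, Pow(5, Rational(1, 2))))) = Add(13172, Mul(6, Pow(5, Rational(1, 2))))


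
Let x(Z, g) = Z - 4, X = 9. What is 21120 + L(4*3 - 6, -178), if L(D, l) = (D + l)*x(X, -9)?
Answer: 20260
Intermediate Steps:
x(Z, g) = -4 + Z
L(D, l) = 5*D + 5*l (L(D, l) = (D + l)*(-4 + 9) = (D + l)*5 = 5*D + 5*l)
21120 + L(4*3 - 6, -178) = 21120 + (5*(4*3 - 6) + 5*(-178)) = 21120 + (5*(12 - 6) - 890) = 21120 + (5*6 - 890) = 21120 + (30 - 890) = 21120 - 860 = 20260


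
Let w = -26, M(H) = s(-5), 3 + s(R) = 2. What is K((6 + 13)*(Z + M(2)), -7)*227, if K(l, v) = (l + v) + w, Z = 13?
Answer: 44265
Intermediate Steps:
s(R) = -1 (s(R) = -3 + 2 = -1)
M(H) = -1
K(l, v) = -26 + l + v (K(l, v) = (l + v) - 26 = -26 + l + v)
K((6 + 13)*(Z + M(2)), -7)*227 = (-26 + (6 + 13)*(13 - 1) - 7)*227 = (-26 + 19*12 - 7)*227 = (-26 + 228 - 7)*227 = 195*227 = 44265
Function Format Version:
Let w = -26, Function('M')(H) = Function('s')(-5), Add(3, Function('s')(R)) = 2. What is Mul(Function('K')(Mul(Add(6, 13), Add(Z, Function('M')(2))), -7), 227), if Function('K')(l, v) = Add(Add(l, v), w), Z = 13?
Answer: 44265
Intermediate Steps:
Function('s')(R) = -1 (Function('s')(R) = Add(-3, 2) = -1)
Function('M')(H) = -1
Function('K')(l, v) = Add(-26, l, v) (Function('K')(l, v) = Add(Add(l, v), -26) = Add(-26, l, v))
Mul(Function('K')(Mul(Add(6, 13), Add(Z, Function('M')(2))), -7), 227) = Mul(Add(-26, Mul(Add(6, 13), Add(13, -1)), -7), 227) = Mul(Add(-26, Mul(19, 12), -7), 227) = Mul(Add(-26, 228, -7), 227) = Mul(195, 227) = 44265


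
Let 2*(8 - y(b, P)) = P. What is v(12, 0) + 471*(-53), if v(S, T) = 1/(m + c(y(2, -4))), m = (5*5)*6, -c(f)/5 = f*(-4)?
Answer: -8737049/350 ≈ -24963.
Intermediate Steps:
y(b, P) = 8 - P/2
c(f) = 20*f (c(f) = -5*f*(-4) = -(-20)*f = 20*f)
m = 150 (m = 25*6 = 150)
v(S, T) = 1/350 (v(S, T) = 1/(150 + 20*(8 - ½*(-4))) = 1/(150 + 20*(8 + 2)) = 1/(150 + 20*10) = 1/(150 + 200) = 1/350)
v(12, 0) + 471*(-53) = 1/350 + 471*(-53) = 1/350 - 24963 = -8737049/350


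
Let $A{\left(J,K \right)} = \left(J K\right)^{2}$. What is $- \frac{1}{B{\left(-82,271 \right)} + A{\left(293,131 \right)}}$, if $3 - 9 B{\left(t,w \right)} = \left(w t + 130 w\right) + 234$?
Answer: $- \frac{1}{1473253218} \approx -6.7877 \cdot 10^{-10}$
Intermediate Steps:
$A{\left(J,K \right)} = J^{2} K^{2}$
$B{\left(t,w \right)} = - \frac{77}{3} - \frac{130 w}{9} - \frac{t w}{9}$ ($B{\left(t,w \right)} = \frac{1}{3} - \frac{\left(w t + 130 w\right) + 234}{9} = \frac{1}{3} - \frac{\left(t w + 130 w\right) + 234}{9} = \frac{1}{3} - \frac{\left(130 w + t w\right) + 234}{9} = \frac{1}{3} - \frac{234 + 130 w + t w}{9} = \frac{1}{3} - \left(26 + \frac{130 w}{9} + \frac{t w}{9}\right) = - \frac{77}{3} - \frac{130 w}{9} - \frac{t w}{9}$)
$- \frac{1}{B{\left(-82,271 \right)} + A{\left(293,131 \right)}} = - \frac{1}{\left(- \frac{77}{3} - \frac{35230}{9} - \left(- \frac{82}{9}\right) 271\right) + 293^{2} \cdot 131^{2}} = - \frac{1}{\left(- \frac{77}{3} - \frac{35230}{9} + \frac{22222}{9}\right) + 85849 \cdot 17161} = - \frac{1}{-1471 + 1473254689} = - \frac{1}{1473253218}$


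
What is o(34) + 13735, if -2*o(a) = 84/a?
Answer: 233474/17 ≈ 13734.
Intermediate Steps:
o(a) = -42/a
o(34) + 13735 = -42/34 + 13735 = -42*1/34 + 13735 = -21/17 + 13735 = 233474/17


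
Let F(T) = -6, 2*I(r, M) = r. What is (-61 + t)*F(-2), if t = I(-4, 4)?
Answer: 378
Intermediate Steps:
I(r, M) = r/2
t = -2 (t = (½)*(-4) = -2)
(-61 + t)*F(-2) = (-61 - 2)*(-6) = -63*(-6) = 378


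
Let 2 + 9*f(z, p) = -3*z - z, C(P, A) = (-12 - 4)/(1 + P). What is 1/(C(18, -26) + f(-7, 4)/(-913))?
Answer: -156123/131966 ≈ -1.1831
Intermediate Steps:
C(P, A) = -16/(1 + P)
f(z, p) = -2/9 - 4*z/9 (f(z, p) = -2/9 + (-3*z - z)/9 = -2/9 + (-4*z)/9 = -2/9 - 4*z/9)
1/(C(18, -26) + f(-7, 4)/(-913)) = 1/(-16/(1 + 18) + (-2/9 - 4/9*(-7))/(-913)) = 1/(-16/19 + (-2/9 + 28/9)*(-1/913)) = 1/(-16*1/19 + (26/9)*(-1/913)) = 1/(-16/19 - 26/8217) = 1/(-131966/156123) = -156123/131966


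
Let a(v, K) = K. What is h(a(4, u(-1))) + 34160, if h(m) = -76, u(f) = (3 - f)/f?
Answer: 34084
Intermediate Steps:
u(f) = (3 - f)/f
h(a(4, u(-1))) + 34160 = -76 + 34160 = 34084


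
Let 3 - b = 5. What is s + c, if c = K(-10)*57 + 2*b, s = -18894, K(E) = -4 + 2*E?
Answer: -20266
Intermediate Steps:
b = -2 (b = 3 - 1*5 = 3 - 5 = -2)
c = -1372 (c = (-4 + 2*(-10))*57 + 2*(-2) = (-4 - 20)*57 - 4 = -24*57 - 4 = -1368 - 4 = -1372)
s + c = -18894 - 1372 = -20266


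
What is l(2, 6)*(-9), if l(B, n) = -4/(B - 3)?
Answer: -36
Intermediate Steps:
l(B, n) = -4/(-3 + B)
l(2, 6)*(-9) = -4/(-3 + 2)*(-9) = -4/(-1)*(-9) = -4*(-1)*(-9) = 4*(-9) = -36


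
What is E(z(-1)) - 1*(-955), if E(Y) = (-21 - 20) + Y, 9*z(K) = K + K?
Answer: 8224/9 ≈ 913.78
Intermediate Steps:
z(K) = 2*K/9 (z(K) = (K + K)/9 = (2*K)/9 = 2*K/9)
E(Y) = -41 + Y
E(z(-1)) - 1*(-955) = (-41 + (2/9)*(-1)) - 1*(-955) = (-41 - 2/9) + 955 = -371/9 + 955 = 8224/9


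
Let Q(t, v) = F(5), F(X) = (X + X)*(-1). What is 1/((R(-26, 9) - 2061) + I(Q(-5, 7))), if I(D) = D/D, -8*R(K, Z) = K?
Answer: -4/8227 ≈ -0.00048620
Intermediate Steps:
F(X) = -2*X (F(X) = (2*X)*(-1) = -2*X)
Q(t, v) = -10 (Q(t, v) = -2*5 = -10)
R(K, Z) = -K/8
I(D) = 1
1/((R(-26, 9) - 2061) + I(Q(-5, 7))) = 1/((-⅛*(-26) - 2061) + 1) = 1/((13/4 - 2061) + 1) = 1/(-8231/4 + 1) = 1/(-8227/4) = -4/8227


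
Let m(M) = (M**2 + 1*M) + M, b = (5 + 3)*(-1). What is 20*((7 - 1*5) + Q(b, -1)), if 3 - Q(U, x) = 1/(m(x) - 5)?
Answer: 310/3 ≈ 103.33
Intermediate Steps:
b = -8 (b = 8*(-1) = -8)
m(M) = M**2 + 2*M (m(M) = (M**2 + M) + M = (M + M**2) + M = M**2 + 2*M)
Q(U, x) = 3 - 1/(-5 + x*(2 + x)) (Q(U, x) = 3 - 1/(x*(2 + x) - 5) = 3 - 1/(-5 + x*(2 + x)))
20*((7 - 1*5) + Q(b, -1)) = 20*((7 - 1*5) + (-16 + 3*(-1)*(2 - 1))/(-5 - (2 - 1))) = 20*((7 - 5) + (-16 + 3*(-1)*1)/(-5 - 1*1)) = 20*(2 + (-16 - 3)/(-5 - 1)) = 20*(2 - 19/(-6)) = 20*(2 - 1/6*(-19)) = 20*(2 + 19/6) = 20*(31/6) = 310/3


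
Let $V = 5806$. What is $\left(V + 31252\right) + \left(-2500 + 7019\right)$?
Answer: $41577$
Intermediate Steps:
$\left(V + 31252\right) + \left(-2500 + 7019\right) = \left(5806 + 31252\right) + \left(-2500 + 7019\right) = 37058 + 4519 = 41577$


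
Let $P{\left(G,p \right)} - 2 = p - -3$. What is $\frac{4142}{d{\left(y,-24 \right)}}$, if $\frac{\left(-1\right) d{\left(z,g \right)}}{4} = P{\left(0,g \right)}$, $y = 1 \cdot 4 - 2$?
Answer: $\frac{109}{2} \approx 54.5$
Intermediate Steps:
$P{\left(G,p \right)} = 5 + p$ ($P{\left(G,p \right)} = 2 + \left(p - -3\right) = 2 + \left(p + 3\right) = 2 + \left(3 + p\right) = 5 + p$)
$y = 2$ ($y = 4 - 2 = 2$)
$d{\left(z,g \right)} = -20 - 4 g$ ($d{\left(z,g \right)} = - 4 \left(5 + g\right) = -20 - 4 g$)
$\frac{4142}{d{\left(y,-24 \right)}} = \frac{4142}{-20 - -96} = \frac{4142}{-20 + 96} = \frac{4142}{76} = 4142 \cdot \frac{1}{76} = \frac{109}{2}$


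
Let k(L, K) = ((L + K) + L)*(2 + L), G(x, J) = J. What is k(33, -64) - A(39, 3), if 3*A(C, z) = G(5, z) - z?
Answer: 70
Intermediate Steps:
k(L, K) = (2 + L)*(K + 2*L) (k(L, K) = ((K + L) + L)*(2 + L) = (K + 2*L)*(2 + L) = (2 + L)*(K + 2*L))
A(C, z) = 0 (A(C, z) = (z - z)/3 = (⅓)*0 = 0)
k(33, -64) - A(39, 3) = (2*(-64) + 2*33² + 4*33 - 64*33) - 1*0 = (-128 + 2*1089 + 132 - 2112) + 0 = (-128 + 2178 + 132 - 2112) + 0 = 70 + 0 = 70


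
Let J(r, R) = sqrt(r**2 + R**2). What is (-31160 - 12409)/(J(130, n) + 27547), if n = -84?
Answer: -400065081/252937751 + 29046*sqrt(5989)/252937751 ≈ -1.5728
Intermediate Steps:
J(r, R) = sqrt(R**2 + r**2)
(-31160 - 12409)/(J(130, n) + 27547) = (-31160 - 12409)/(sqrt((-84)**2 + 130**2) + 27547) = -43569/(sqrt(7056 + 16900) + 27547) = -43569/(sqrt(23956) + 27547) = -43569/(2*sqrt(5989) + 27547) = -43569/(27547 + 2*sqrt(5989))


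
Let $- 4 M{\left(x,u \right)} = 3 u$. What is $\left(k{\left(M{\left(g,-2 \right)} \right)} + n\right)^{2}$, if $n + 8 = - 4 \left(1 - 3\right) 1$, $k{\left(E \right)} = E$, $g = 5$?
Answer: $\frac{9}{4} \approx 2.25$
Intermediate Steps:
$M{\left(x,u \right)} = - \frac{3 u}{4}$
$n = 0$ ($n = -8 - 4 \left(1 - 3\right) 1 = -8 - 4 \left(\left(-2\right) 1\right) = -8 - -8 = -8 + 8 = 0$)
$\left(k{\left(M{\left(g,-2 \right)} \right)} + n\right)^{2} = \left(\left(- \frac{3}{4}\right) \left(-2\right) + 0\right)^{2} = \left(\frac{3}{2} + 0\right)^{2} = \left(\frac{3}{2}\right)^{2} = \frac{9}{4}$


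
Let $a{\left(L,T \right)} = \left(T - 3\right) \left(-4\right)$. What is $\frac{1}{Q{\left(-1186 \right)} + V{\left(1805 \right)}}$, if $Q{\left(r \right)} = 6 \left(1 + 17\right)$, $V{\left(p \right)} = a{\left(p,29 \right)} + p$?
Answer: $\frac{1}{1809} \approx 0.00055279$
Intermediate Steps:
$a{\left(L,T \right)} = 12 - 4 T$ ($a{\left(L,T \right)} = \left(-3 + T\right) \left(-4\right) = 12 - 4 T$)
$V{\left(p \right)} = -104 + p$ ($V{\left(p \right)} = \left(12 - 116\right) + p = -104 + p$)
$Q{\left(r \right)} = 108$ ($Q{\left(r \right)} = 6 \cdot 18 = 108$)
$\frac{1}{Q{\left(-1186 \right)} + V{\left(1805 \right)}} = \frac{1}{108 + \left(-104 + 1805\right)} = \frac{1}{108 + 1701} = \frac{1}{1809}$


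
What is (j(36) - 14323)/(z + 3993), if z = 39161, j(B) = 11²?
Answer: -7101/21577 ≈ -0.32910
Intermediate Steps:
j(B) = 121
(j(36) - 14323)/(z + 3993) = (121 - 14323)/(39161 + 3993) = -14202/43154 = -14202*1/43154 = -7101/21577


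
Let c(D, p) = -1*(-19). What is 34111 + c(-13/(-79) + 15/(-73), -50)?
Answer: 34130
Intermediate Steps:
c(D, p) = 19
34111 + c(-13/(-79) + 15/(-73), -50) = 34111 + 19 = 34130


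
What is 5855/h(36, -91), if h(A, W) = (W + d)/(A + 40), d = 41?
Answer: -44498/5 ≈ -8899.6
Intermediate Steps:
h(A, W) = (41 + W)/(40 + A) (h(A, W) = (W + 41)/(A + 40) = (41 + W)/(40 + A))
5855/h(36, -91) = 5855/(((41 - 91)/(40 + 36))) = 5855/((-50/76)) = 5855/(((1/76)*(-50))) = 5855/(-25/38) = 5855*(-38/25) = -44498/5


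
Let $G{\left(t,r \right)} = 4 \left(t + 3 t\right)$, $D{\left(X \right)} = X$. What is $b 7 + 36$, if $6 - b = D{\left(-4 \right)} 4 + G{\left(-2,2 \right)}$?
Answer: $414$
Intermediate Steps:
$G{\left(t,r \right)} = 16 t$ ($G{\left(t,r \right)} = 4 \cdot 4 t = 16 t$)
$b = 54$ ($b = 6 - \left(\left(-4\right) 4 + 16 \left(-2\right)\right) = 6 - \left(-16 - 32\right) = 6 - -48 = 6 + 48 = 54$)
$b 7 + 36 = 54 \cdot 7 + 36 = 378 + 36 = 414$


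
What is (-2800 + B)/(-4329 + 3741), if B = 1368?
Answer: 358/147 ≈ 2.4354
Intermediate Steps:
(-2800 + B)/(-4329 + 3741) = (-2800 + 1368)/(-4329 + 3741) = -1432/(-588) = -1432*(-1/588) = 358/147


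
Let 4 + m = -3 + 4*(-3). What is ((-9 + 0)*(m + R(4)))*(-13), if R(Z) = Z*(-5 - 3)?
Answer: -5967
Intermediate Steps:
R(Z) = -8*Z (R(Z) = Z*(-8) = -8*Z)
m = -19 (m = -4 + (-3 + 4*(-3)) = -4 + (-3 - 12) = -4 - 15 = -19)
((-9 + 0)*(m + R(4)))*(-13) = ((-9 + 0)*(-19 - 8*4))*(-13) = -9*(-19 - 32)*(-13) = -9*(-51)*(-13) = 459*(-13) = -5967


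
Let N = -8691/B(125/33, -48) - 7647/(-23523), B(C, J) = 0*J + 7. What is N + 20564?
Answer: 1060567980/54887 ≈ 19323.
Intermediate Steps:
B(C, J) = 7 (B(C, J) = 0 + 7 = 7)
N = -68128288/54887 (N = -8691/7 - 7647/(-23523) = -8691*⅐ - 7647*(-1/23523) = -8691/7 + 2549/7841 = -68128288/54887 ≈ -1241.2)
N + 20564 = -68128288/54887 + 20564 = 1060567980/54887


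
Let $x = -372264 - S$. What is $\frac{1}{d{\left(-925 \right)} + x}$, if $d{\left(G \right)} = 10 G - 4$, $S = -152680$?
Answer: $- \frac{1}{228838} \approx -4.3699 \cdot 10^{-6}$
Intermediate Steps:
$d{\left(G \right)} = -4 + 10 G$
$x = -219584$ ($x = -372264 - -152680 = -372264 + 152680 = -219584$)
$\frac{1}{d{\left(-925 \right)} + x} = \frac{1}{\left(-4 + 10 \left(-925\right)\right) - 219584} = \frac{1}{\left(-4 - 9250\right) - 219584} = \frac{1}{-9254 - 219584} = \frac{1}{-228838} = - \frac{1}{228838}$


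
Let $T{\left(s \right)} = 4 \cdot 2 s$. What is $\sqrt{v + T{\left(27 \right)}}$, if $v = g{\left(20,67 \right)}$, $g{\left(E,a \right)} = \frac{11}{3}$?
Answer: $\frac{\sqrt{1977}}{3} \approx 14.821$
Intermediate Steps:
$g{\left(E,a \right)} = \frac{11}{3}$ ($g{\left(E,a \right)} = 11 \cdot \frac{1}{3} = \frac{11}{3}$)
$T{\left(s \right)} = 8 s$
$v = \frac{11}{3} \approx 3.6667$
$\sqrt{v + T{\left(27 \right)}} = \sqrt{\frac{11}{3} + 8 \cdot 27} = \sqrt{\frac{11}{3} + 216} = \sqrt{\frac{659}{3}} = \frac{\sqrt{1977}}{3}$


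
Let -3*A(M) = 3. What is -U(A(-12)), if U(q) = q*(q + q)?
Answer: -2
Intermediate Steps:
A(M) = -1 (A(M) = -⅓*3 = -1)
U(q) = 2*q² (U(q) = q*(2*q) = 2*q²)
-U(A(-12)) = -2*(-1)² = -2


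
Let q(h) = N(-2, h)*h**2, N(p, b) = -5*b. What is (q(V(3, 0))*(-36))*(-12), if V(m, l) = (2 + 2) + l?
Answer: -138240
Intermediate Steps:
V(m, l) = 4 + l
q(h) = -5*h**3 (q(h) = (-5*h)*h**2 = -5*h**3)
(q(V(3, 0))*(-36))*(-12) = (-5*(4 + 0)**3*(-36))*(-12) = (-5*4**3*(-36))*(-12) = (-5*64*(-36))*(-12) = -320*(-36)*(-12) = 11520*(-12) = -138240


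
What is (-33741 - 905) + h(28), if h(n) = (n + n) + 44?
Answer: -34546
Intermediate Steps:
h(n) = 44 + 2*n (h(n) = 2*n + 44 = 44 + 2*n)
(-33741 - 905) + h(28) = (-33741 - 905) + (44 + 2*28) = -34646 + (44 + 56) = -34646 + 100 = -34546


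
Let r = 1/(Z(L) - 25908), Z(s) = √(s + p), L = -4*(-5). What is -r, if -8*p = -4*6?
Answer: 25908/671224441 + √23/671224441 ≈ 3.8605e-5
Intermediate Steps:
p = 3 (p = -(-1)*6/2 = -⅛*(-24) = 3)
L = 20
Z(s) = √(3 + s) (Z(s) = √(s + 3) = √(3 + s))
r = 1/(-25908 + √23) (r = 1/(√(3 + 20) - 25908) = 1/(√23 - 25908) = 1/(-25908 + √23) ≈ -3.8605e-5)
-r = -(-25908/671224441 - √23/671224441) = 25908/671224441 + √23/671224441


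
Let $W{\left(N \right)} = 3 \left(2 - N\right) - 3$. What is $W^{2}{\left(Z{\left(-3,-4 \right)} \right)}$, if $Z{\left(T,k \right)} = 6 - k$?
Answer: $729$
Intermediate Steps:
$W{\left(N \right)} = 3 - 3 N$ ($W{\left(N \right)} = \left(6 - 3 N\right) - 3 = 3 - 3 N$)
$W^{2}{\left(Z{\left(-3,-4 \right)} \right)} = \left(3 - 3 \left(6 - -4\right)\right)^{2} = \left(3 - 3 \left(6 + 4\right)\right)^{2} = \left(3 - 30\right)^{2} = \left(-27\right)^{2} = 729$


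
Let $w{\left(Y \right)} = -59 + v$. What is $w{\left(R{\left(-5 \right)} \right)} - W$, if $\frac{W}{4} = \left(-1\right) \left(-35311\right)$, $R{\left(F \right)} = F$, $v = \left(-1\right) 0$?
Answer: $-141303$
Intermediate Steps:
$v = 0$
$w{\left(Y \right)} = -59$ ($w{\left(Y \right)} = -59 + 0 = -59$)
$W = 141244$ ($W = 4 \left(\left(-1\right) \left(-35311\right)\right) = 4 \cdot 35311 = 141244$)
$w{\left(R{\left(-5 \right)} \right)} - W = -59 - 141244 = -141303$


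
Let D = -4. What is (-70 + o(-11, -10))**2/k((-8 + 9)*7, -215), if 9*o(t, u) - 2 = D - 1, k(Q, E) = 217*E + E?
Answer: -44521/421830 ≈ -0.10554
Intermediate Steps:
k(Q, E) = 218*E
o(t, u) = -1/3 (o(t, u) = 2/9 + (-4 - 1)/9 = 2/9 + (1/9)*(-5) = 2/9 - 5/9 = -1/3)
(-70 + o(-11, -10))**2/k((-8 + 9)*7, -215) = (-70 - 1/3)**2/((218*(-215))) = (-211/3)**2/(-46870) = (44521/9)*(-1/46870) = -44521/421830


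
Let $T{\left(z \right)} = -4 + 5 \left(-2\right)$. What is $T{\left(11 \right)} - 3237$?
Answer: $-3251$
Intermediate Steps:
$T{\left(z \right)} = -14$ ($T{\left(z \right)} = -4 - 10 = -14$)
$T{\left(11 \right)} - 3237 = -14 - 3237 = -3251$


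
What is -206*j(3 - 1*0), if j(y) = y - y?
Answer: 0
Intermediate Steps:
j(y) = 0
-206*j(3 - 1*0) = -206*0 = 0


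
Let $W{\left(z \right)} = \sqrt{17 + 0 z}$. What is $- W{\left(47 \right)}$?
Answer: $- \sqrt{17} \approx -4.1231$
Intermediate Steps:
$W{\left(z \right)} = \sqrt{17}$ ($W{\left(z \right)} = \sqrt{17 + 0} = \sqrt{17}$)
$- W{\left(47 \right)} = - \sqrt{17}$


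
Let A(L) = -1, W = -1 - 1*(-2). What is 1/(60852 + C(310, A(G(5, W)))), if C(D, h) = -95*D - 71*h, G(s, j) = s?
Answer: 1/31473 ≈ 3.1773e-5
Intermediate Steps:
W = 1 (W = -1 + 2 = 1)
1/(60852 + C(310, A(G(5, W)))) = 1/(60852 + (-95*310 - 71*(-1))) = 1/(60852 + (-29450 + 71)) = 1/(60852 - 29379) = 1/31473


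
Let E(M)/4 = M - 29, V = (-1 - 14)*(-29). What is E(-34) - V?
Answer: -687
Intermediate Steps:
V = 435 (V = -15*(-29) = 435)
E(M) = -116 + 4*M (E(M) = 4*(M - 29) = 4*(-29 + M) = -116 + 4*M)
E(-34) - V = (-116 + 4*(-34)) - 1*435 = (-116 - 136) - 435 = -252 - 435 = -687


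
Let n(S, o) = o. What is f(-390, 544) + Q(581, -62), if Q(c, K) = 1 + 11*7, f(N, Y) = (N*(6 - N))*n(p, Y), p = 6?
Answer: -84015282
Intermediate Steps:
f(N, Y) = N*Y*(6 - N) (f(N, Y) = (N*(6 - N))*Y = N*Y*(6 - N))
Q(c, K) = 78 (Q(c, K) = 1 + 77 = 78)
f(-390, 544) + Q(581, -62) = -390*544*(6 - 1*(-390)) + 78 = -390*544*(6 + 390) + 78 = -390*544*396 + 78 = -84015360 + 78 = -84015282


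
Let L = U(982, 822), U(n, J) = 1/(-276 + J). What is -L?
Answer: -1/546 ≈ -0.0018315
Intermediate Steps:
L = 1/546 (L = 1/(-276 + 822) = 1/546 ≈ 0.0018315)
-L = -1*1/546 = -1/546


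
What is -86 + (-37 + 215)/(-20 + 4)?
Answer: -777/8 ≈ -97.125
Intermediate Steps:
-86 + (-37 + 215)/(-20 + 4) = -86 + 178/(-16) = -86 + 178*(-1/16) = -86 - 89/8 = -777/8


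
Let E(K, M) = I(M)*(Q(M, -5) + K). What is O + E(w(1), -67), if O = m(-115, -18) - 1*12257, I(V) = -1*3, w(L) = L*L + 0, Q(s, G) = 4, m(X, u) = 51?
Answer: -12221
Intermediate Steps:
w(L) = L² (w(L) = L² + 0 = L²)
I(V) = -3
E(K, M) = -12 - 3*K (E(K, M) = -3*(4 + K) = -12 - 3*K)
O = -12206 (O = 51 - 1*12257 = 51 - 12257 = -12206)
O + E(w(1), -67) = -12206 + (-12 - 3*1²) = -12206 + (-12 - 3*1) = -12206 + (-12 - 3) = -12206 - 15 = -12221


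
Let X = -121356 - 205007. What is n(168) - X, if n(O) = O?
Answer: 326531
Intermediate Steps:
X = -326363
n(168) - X = 168 - 1*(-326363) = 168 + 326363 = 326531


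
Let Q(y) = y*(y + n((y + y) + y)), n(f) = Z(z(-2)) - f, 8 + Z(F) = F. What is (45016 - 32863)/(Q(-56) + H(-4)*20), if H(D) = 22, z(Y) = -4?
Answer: -4051/1720 ≈ -2.3552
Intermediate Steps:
Z(F) = -8 + F
n(f) = -12 - f (n(f) = (-8 - 4) - f = -12 - f)
Q(y) = y*(-12 - 2*y) (Q(y) = y*(y + (-12 - ((y + y) + y))) = y*(y + (-12 - (2*y + y))) = y*(y + (-12 - 3*y)) = y*(-12 - 2*y))
(45016 - 32863)/(Q(-56) + H(-4)*20) = (45016 - 32863)/(-2*(-56)*(6 - 56) + 22*20) = 12153/(-2*(-56)*(-50) + 440) = 12153/(-5600 + 440) = 12153/(-5160) = 12153*(-1/5160) = -4051/1720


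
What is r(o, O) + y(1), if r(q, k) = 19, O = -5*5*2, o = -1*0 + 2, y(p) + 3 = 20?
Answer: 36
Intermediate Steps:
y(p) = 17 (y(p) = -3 + 20 = 17)
o = 2 (o = 0 + 2 = 2)
O = -50 (O = -25*2 = -50)
r(o, O) + y(1) = 19 + 17 = 36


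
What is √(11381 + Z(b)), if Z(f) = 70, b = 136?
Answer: √11451 ≈ 107.01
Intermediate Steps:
√(11381 + Z(b)) = √(11381 + 70) = √11451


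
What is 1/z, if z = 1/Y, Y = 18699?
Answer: 18699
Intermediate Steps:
z = 1/18699 ≈ 5.3479e-5
1/z = 1/(1/18699) = 18699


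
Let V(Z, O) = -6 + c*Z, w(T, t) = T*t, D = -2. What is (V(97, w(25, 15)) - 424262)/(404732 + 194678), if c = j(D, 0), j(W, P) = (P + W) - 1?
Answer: -424559/599410 ≈ -0.70829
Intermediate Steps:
j(W, P) = -1 + P + W
c = -3 (c = -1 + 0 - 2 = -3)
V(Z, O) = -6 - 3*Z
(V(97, w(25, 15)) - 424262)/(404732 + 194678) = ((-6 - 3*97) - 424262)/(404732 + 194678) = ((-6 - 291) - 424262)/599410 = (-297 - 424262)*(1/599410) = -424559*1/599410 = -424559/599410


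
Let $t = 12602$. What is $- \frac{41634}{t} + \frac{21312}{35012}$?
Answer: $- \frac{148639473}{55152653} \approx -2.6951$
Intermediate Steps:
$- \frac{41634}{t} + \frac{21312}{35012} = - \frac{41634}{12602} + \frac{21312}{35012} = \left(-41634\right) \frac{1}{12602} + 21312 \cdot \frac{1}{35012} = - \frac{20817}{6301} + \frac{5328}{8753} = - \frac{148639473}{55152653}$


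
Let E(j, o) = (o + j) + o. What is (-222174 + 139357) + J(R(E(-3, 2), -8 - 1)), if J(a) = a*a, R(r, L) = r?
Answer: -82816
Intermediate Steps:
E(j, o) = j + 2*o (E(j, o) = (j + o) + o = j + 2*o)
J(a) = a²
(-222174 + 139357) + J(R(E(-3, 2), -8 - 1)) = (-222174 + 139357) + (-3 + 2*2)² = -82817 + (-3 + 4)² = -82817 + 1² = -82817 + 1 = -82816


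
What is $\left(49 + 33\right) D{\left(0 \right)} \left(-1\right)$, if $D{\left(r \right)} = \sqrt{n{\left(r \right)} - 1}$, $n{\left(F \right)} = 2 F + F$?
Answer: $- 82 i \approx - 82.0 i$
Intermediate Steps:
$n{\left(F \right)} = 3 F$
$D{\left(r \right)} = \sqrt{-1 + 3 r}$ ($D{\left(r \right)} = \sqrt{3 r - 1} = \sqrt{-1 + 3 r}$)
$\left(49 + 33\right) D{\left(0 \right)} \left(-1\right) = \left(49 + 33\right) \sqrt{-1 + 3 \cdot 0} \left(-1\right) = 82 \sqrt{-1 + 0} \left(-1\right) = 82 \sqrt{-1} \left(-1\right) = 82 i \left(-1\right) = 82 \left(- i\right) = - 82 i$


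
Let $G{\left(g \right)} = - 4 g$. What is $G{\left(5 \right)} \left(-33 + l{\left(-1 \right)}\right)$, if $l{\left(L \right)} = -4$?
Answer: $740$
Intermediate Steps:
$G{\left(5 \right)} \left(-33 + l{\left(-1 \right)}\right) = \left(-4\right) 5 \left(-33 - 4\right) = \left(-20\right) \left(-37\right) = 740$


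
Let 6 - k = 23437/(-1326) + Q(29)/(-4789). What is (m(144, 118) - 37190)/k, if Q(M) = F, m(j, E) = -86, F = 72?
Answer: -236710577064/150436549 ≈ -1573.5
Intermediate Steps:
Q(M) = 72
k = 150436549/6350214 (k = 6 - (23437/(-1326) + 72/(-4789)) = 6 - (23437*(-1/1326) + 72*(-1/4789)) = 6 - (-23437/1326 - 72/4789) = 6 - 1*(-112335265/6350214) = 6 + 112335265/6350214 = 150436549/6350214 ≈ 23.690)
(m(144, 118) - 37190)/k = (-86 - 37190)/(150436549/6350214) = -37276*6350214/150436549 = -236710577064/150436549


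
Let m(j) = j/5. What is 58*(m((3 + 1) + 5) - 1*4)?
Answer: -638/5 ≈ -127.60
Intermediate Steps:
m(j) = j/5 (m(j) = j*(⅕) = j/5)
58*(m((3 + 1) + 5) - 1*4) = 58*(((3 + 1) + 5)/5 - 1*4) = 58*((4 + 5)/5 - 4) = 58*((⅕)*9 - 4) = 58*(9/5 - 4) = 58*(-11/5) = -638/5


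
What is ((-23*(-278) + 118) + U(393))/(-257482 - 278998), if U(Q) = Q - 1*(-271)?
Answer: -897/67060 ≈ -0.013376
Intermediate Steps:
U(Q) = 271 + Q (U(Q) = Q + 271 = 271 + Q)
((-23*(-278) + 118) + U(393))/(-257482 - 278998) = ((-23*(-278) + 118) + (271 + 393))/(-257482 - 278998) = ((6394 + 118) + 664)/(-536480) = (6512 + 664)*(-1/536480) = 7176*(-1/536480) = -897/67060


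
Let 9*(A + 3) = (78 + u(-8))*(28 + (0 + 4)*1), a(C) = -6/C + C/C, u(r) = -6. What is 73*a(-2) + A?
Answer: 545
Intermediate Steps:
a(C) = 1 - 6/C (a(C) = -6/C + 1 = 1 - 6/C)
A = 253 (A = -3 + ((78 - 6)*(28 + (0 + 4)*1))/9 = -3 + (72*(28 + 4*1))/9 = -3 + (72*(28 + 4))/9 = -3 + (72*32)/9 = -3 + (⅑)*2304 = -3 + 256 = 253)
73*a(-2) + A = 73*((-6 - 2)/(-2)) + 253 = 73*(-½*(-8)) + 253 = 73*4 + 253 = 292 + 253 = 545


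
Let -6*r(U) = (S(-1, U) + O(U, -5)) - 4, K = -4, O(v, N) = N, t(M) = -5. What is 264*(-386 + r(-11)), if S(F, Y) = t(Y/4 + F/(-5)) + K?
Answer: -101112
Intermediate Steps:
S(F, Y) = -9 (S(F, Y) = -5 - 4 = -9)
r(U) = 3 (r(U) = -((-9 - 5) - 4)/6 = -(-14 - 4)/6 = -⅙*(-18) = 3)
264*(-386 + r(-11)) = 264*(-386 + 3) = 264*(-383) = -101112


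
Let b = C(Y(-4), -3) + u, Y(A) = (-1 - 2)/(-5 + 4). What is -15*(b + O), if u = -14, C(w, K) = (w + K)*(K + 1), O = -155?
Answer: 2535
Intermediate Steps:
Y(A) = 3 (Y(A) = -3/(-1) = -3*(-1) = 3)
C(w, K) = (1 + K)*(K + w) (C(w, K) = (K + w)*(1 + K) = (1 + K)*(K + w))
b = -14 (b = (-3 + 3 + (-3)**2 - 3*3) - 14 = (-3 + 3 + 9 - 9) - 14 = 0 - 14 = -14)
-15*(b + O) = -15*(-14 - 155) = -15*(-169) = 2535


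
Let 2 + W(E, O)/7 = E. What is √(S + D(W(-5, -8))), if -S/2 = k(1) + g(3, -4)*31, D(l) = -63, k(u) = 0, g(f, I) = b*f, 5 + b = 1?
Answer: √681 ≈ 26.096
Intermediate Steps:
b = -4 (b = -5 + 1 = -4)
g(f, I) = -4*f
W(E, O) = -14 + 7*E
S = 744 (S = -2*(0 - 4*3*31) = -2*(0 - 12*31) = -2*(0 - 372) = -2*(-372) = 744)
√(S + D(W(-5, -8))) = √(744 - 63) = √681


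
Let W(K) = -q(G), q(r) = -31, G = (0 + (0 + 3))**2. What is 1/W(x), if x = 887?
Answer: 1/31 ≈ 0.032258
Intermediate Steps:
G = 9 (G = (0 + 3)**2 = 3**2 = 9)
W(K) = 31 (W(K) = -1*(-31) = 31)
1/W(x) = 1/31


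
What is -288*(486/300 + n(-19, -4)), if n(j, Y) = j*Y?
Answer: -558864/25 ≈ -22355.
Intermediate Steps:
n(j, Y) = Y*j
-288*(486/300 + n(-19, -4)) = -288*(486/300 - 4*(-19)) = -288*(486*(1/300) + 76) = -288*(81/50 + 76) = -288*3881/50 = -558864/25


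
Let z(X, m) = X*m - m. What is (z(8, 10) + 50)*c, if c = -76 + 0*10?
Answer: -9120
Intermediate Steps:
z(X, m) = -m + X*m
c = -76 (c = -76 + 0 = -76)
(z(8, 10) + 50)*c = (10*(-1 + 8) + 50)*(-76) = (10*7 + 50)*(-76) = (70 + 50)*(-76) = 120*(-76) = -9120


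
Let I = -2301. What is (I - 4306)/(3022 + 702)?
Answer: -6607/3724 ≈ -1.7742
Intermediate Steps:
(I - 4306)/(3022 + 702) = (-2301 - 4306)/(3022 + 702) = -6607/3724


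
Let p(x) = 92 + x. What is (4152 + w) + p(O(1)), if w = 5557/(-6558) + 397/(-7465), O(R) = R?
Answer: 207771883619/48955470 ≈ 4244.1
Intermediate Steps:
w = -44086531/48955470 (w = 5557*(-1/6558) + 397*(-1/7465) = -5557/6558 - 397/7465 = -44086531/48955470 ≈ -0.90054)
(4152 + w) + p(O(1)) = (4152 - 44086531/48955470) + (92 + 1) = 203219024909/48955470 + 93 = 207771883619/48955470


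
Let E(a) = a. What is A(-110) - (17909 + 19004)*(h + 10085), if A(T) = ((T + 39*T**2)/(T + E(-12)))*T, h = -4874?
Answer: -11707623773/61 ≈ -1.9193e+8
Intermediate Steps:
A(T) = T*(T + 39*T**2)/(-12 + T) (A(T) = ((T + 39*T**2)/(T - 12))*T = ((T + 39*T**2)/(-12 + T))*T = T*(T + 39*T**2)/(-12 + T))
A(-110) - (17909 + 19004)*(h + 10085) = (-110)**2*(1 + 39*(-110))/(-12 - 110) - (17909 + 19004)*(-4874 + 10085) = 12100*(1 - 4290)/(-122) - 36913*5211 = 12100*(-1/122)*(-4289) - 1*192353643 = 25948450/61 - 192353643 = -11707623773/61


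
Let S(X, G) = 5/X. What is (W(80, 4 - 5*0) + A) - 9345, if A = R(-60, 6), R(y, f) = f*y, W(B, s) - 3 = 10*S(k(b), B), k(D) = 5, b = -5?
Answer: -9692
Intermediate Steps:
W(B, s) = 13 (W(B, s) = 3 + 10*(5/5) = 3 + 10*(5*(⅕)) = 3 + 10*1 = 3 + 10 = 13)
A = -360 (A = 6*(-60) = -360)
(W(80, 4 - 5*0) + A) - 9345 = (13 - 360) - 9345 = -347 - 9345 = -9692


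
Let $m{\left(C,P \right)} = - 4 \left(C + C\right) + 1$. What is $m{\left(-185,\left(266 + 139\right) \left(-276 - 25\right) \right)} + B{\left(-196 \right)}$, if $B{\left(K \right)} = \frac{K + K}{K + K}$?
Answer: $1482$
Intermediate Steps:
$m{\left(C,P \right)} = 1 - 8 C$ ($m{\left(C,P \right)} = - 4 \cdot 2 C + 1 = - 8 C + 1 = 1 - 8 C$)
$B{\left(K \right)} = 1$ ($B{\left(K \right)} = \frac{2 K}{2 K} = 2 K \frac{1}{2 K} = 1$)
$m{\left(-185,\left(266 + 139\right) \left(-276 - 25\right) \right)} + B{\left(-196 \right)} = \left(1 - -1480\right) + 1 = \left(1 + 1480\right) + 1 = 1481 + 1 = 1482$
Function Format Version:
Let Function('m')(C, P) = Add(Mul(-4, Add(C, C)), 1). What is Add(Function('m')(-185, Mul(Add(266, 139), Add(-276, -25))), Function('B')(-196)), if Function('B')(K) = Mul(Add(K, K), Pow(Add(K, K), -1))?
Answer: 1482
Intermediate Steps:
Function('m')(C, P) = Add(1, Mul(-8, C)) (Function('m')(C, P) = Add(Mul(-4, Mul(2, C)), 1) = Add(Mul(-8, C), 1) = Add(1, Mul(-8, C)))
Function('B')(K) = 1 (Function('B')(K) = Mul(Mul(2, K), Pow(Mul(2, K), -1)) = Mul(Mul(2, K), Mul(Rational(1, 2), Pow(K, -1))) = 1)
Add(Function('m')(-185, Mul(Add(266, 139), Add(-276, -25))), Function('B')(-196)) = Add(Add(1, Mul(-8, -185)), 1) = Add(Add(1, 1480), 1) = Add(1481, 1) = 1482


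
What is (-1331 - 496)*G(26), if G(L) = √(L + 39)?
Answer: -1827*√65 ≈ -14730.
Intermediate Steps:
G(L) = √(39 + L)
(-1331 - 496)*G(26) = (-1331 - 496)*√(39 + 26) = -1827*√65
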